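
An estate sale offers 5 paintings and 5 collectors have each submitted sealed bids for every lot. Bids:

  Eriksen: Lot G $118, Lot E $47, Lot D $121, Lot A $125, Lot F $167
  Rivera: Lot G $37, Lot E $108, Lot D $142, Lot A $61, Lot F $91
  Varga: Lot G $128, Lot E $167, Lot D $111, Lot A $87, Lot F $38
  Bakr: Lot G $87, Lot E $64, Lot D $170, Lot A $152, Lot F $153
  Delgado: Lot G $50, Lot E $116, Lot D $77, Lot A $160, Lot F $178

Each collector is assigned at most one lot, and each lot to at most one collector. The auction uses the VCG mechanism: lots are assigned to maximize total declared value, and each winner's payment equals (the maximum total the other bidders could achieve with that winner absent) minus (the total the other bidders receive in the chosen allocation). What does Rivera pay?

Rivera pays $49.

Efficient allocation: Eriksen→Lot G ($118), Rivera→Lot D ($142), Varga→Lot E ($167), Bakr→Lot A ($152), Delgado→Lot F ($178); total welfare W = $757.
Rivera receives Lot D at value $142, so the others get W − 142 = $615.
Without Rivera: best allocation of the remaining 4 bidders over all 5 lots is Eriksen→Lot F ($167), Varga→Lot E ($167), Bakr→Lot D ($170), Delgado→Lot A ($160), total $664.
VCG payment = (others' best without Rivera) − (others' welfare with Rivera) = 664 − 615 = $49.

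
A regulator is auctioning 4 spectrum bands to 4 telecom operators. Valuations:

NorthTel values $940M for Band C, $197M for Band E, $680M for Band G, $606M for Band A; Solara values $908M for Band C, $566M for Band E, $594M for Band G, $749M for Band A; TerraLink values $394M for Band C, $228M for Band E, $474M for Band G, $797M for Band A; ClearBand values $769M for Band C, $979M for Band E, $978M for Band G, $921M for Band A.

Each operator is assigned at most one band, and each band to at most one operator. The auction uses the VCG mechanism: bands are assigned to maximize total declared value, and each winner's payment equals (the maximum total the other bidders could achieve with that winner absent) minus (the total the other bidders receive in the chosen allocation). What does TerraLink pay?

TerraLink pays $101M.

Efficient allocation: NorthTel→Band G ($680M), Solara→Band C ($908M), TerraLink→Band A ($797M), ClearBand→Band E ($979M); total welfare W = $3364M.
TerraLink receives Band A at value $797M, so the others get W − 797 = $2567M.
Without TerraLink: best allocation of the remaining 3 bidders over all 4 bands is NorthTel→Band C ($940M), Solara→Band A ($749M), ClearBand→Band E ($979M), total $2668M.
VCG payment = (others' best without TerraLink) − (others' welfare with TerraLink) = 2668 − 2567 = $101M.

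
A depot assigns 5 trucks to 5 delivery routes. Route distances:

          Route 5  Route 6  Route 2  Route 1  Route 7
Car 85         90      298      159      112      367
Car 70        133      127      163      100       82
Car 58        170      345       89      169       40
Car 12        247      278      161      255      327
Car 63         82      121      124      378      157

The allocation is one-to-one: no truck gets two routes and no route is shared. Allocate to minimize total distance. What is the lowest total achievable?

Optimal: Car 85→Route 5 (90 km), Car 70→Route 1 (100 km), Car 58→Route 7 (40 km), Car 12→Route 2 (161 km), Car 63→Route 6 (121 km) — total 90+100+40+161+121 = 512 km.
Next-best assignment: Car 85→Route 1, Car 70→Route 6, Car 58→Route 7, Car 12→Route 2, Car 63→Route 5 = 522 km.

Min total: 512 km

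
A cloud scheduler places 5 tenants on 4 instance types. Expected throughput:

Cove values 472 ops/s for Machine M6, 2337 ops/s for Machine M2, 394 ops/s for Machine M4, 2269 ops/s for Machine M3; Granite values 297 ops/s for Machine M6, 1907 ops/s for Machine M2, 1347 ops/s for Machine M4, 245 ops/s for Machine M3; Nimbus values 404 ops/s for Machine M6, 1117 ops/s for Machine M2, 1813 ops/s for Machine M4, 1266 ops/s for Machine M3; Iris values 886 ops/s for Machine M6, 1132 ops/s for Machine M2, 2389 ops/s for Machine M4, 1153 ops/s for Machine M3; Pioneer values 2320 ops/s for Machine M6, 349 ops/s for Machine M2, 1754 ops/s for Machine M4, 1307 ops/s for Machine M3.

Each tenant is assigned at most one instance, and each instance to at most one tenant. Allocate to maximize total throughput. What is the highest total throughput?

Maximum total: 8885 ops/s

Optimal: Pioneer→Machine M6 (2320 ops/s), Granite→Machine M2 (1907 ops/s), Iris→Machine M4 (2389 ops/s), Cove→Machine M3 (2269 ops/s) — total 2320+1907+2389+2269 = 8885 ops/s.
Max-entry greedy (repeatedly take the single best remaining cell) gives 8312 ops/s, worse by 573.
Next-best assignment: Pioneer→Machine M6, Cove→Machine M2, Iris→Machine M4, Nimbus→Machine M3 = 8312 ops/s.
No other one-to-one assignment exceeds 8885 ops/s.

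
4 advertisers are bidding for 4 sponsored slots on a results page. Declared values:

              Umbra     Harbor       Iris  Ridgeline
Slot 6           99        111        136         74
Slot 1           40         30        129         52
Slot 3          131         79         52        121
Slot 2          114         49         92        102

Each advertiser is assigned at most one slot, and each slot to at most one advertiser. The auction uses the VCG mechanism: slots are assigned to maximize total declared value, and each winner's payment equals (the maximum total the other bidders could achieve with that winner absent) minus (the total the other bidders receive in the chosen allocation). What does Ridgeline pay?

Ridgeline pays $17.

Efficient allocation: Umbra→Slot 2 ($114), Harbor→Slot 6 ($111), Iris→Slot 1 ($129), Ridgeline→Slot 3 ($121); total welfare W = $475.
Ridgeline receives Slot 3 at value $121, so the others get W − 121 = $354.
Without Ridgeline: best allocation of the remaining 3 bidders over all 4 slots is Umbra→Slot 3 ($131), Harbor→Slot 6 ($111), Iris→Slot 1 ($129), total $371.
VCG payment = (others' best without Ridgeline) − (others' welfare with Ridgeline) = 371 − 354 = $17.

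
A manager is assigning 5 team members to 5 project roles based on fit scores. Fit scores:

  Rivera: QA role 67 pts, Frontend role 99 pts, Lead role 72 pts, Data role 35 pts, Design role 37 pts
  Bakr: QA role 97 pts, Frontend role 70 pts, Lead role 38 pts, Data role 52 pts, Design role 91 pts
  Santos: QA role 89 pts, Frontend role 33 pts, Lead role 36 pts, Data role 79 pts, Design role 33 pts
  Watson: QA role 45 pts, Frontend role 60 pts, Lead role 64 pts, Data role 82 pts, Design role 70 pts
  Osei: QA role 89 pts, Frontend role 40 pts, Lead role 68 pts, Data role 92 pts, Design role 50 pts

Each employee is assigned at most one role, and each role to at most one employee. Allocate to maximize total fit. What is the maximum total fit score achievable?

This is the linear assignment problem.
Optimal: Rivera→Frontend role (99 pts), Bakr→Design role (91 pts), Santos→QA role (89 pts), Watson→Lead role (64 pts), Osei→Data role (92 pts) — total 99+91+89+64+92 = 435 pts.
Max-entry greedy (repeatedly take the single best remaining cell) gives 394 pts, worse by 41.
No other one-to-one assignment exceeds 435 pts.

Maximum total: 435 pts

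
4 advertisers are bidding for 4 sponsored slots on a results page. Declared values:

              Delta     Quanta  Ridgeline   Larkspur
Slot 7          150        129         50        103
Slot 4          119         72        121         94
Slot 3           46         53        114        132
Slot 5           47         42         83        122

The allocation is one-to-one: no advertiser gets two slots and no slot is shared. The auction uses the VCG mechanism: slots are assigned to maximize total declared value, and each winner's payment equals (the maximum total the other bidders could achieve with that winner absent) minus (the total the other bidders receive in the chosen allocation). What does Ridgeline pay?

Efficient allocation: Delta→Slot 4 ($119), Quanta→Slot 7 ($129), Ridgeline→Slot 3 ($114), Larkspur→Slot 5 ($122); total welfare W = $484.
Ridgeline receives Slot 3 at value $114, so the others get W − 114 = $370.
Without Ridgeline: best allocation of the remaining 3 bidders over all 4 slots is Delta→Slot 4 ($119), Quanta→Slot 7 ($129), Larkspur→Slot 3 ($132), total $380.
VCG payment = (others' best without Ridgeline) − (others' welfare with Ridgeline) = 380 − 370 = $10.

Ridgeline pays $10.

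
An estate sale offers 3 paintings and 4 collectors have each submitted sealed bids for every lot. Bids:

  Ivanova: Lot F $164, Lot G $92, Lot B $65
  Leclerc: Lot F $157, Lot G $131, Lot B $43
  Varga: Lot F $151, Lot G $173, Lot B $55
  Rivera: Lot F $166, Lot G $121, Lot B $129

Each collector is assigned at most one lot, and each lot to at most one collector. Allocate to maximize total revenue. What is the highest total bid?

Optimal: Ivanova→Lot F ($164), Varga→Lot G ($173), Rivera→Lot B ($129) — total 164+173+129 = $466.
Max-entry greedy (repeatedly take the single best remaining cell) gives $404, worse by 62.
Swapping Varga↔Rivera (Varga→Lot B $55, Rivera→Lot G $121) loses 126.

Max total: $466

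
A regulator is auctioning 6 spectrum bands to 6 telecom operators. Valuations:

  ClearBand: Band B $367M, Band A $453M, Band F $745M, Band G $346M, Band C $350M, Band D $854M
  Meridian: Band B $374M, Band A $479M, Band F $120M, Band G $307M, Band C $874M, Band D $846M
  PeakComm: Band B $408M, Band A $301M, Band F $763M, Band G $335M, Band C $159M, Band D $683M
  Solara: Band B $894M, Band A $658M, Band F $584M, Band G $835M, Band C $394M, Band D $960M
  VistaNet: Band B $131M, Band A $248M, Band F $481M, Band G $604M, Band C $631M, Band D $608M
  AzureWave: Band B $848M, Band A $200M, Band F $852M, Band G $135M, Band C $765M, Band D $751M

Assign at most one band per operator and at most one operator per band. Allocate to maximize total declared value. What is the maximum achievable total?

Max total: $4601M

This is a one-to-one assignment (maximum-weight bipartite matching).
Optimal: ClearBand→Band D ($854M), Meridian→Band C ($874M), PeakComm→Band F ($763M), Solara→Band A ($658M), VistaNet→Band G ($604M), AzureWave→Band B ($848M) — total 854+874+763+658+604+848 = $4601M.
Row-greedy (each operator in turn takes its best remaining band) gives $4189M, worse by 412.
Next-best assignment: ClearBand→Band A, Meridian→Band C, PeakComm→Band F, Solara→Band D, VistaNet→Band G, AzureWave→Band B = $4502M.
Swapping AzureWave↔ClearBand (AzureWave→Band D $751M, ClearBand→Band B $367M) loses 584.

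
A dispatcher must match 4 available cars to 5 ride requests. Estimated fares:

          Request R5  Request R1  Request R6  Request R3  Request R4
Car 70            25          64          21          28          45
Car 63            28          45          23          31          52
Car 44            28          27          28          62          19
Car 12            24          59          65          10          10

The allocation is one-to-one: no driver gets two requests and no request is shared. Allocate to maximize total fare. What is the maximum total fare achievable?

This is a one-to-one assignment (maximum-weight bipartite matching).
Optimal: Car 70→Request R1 ($64), Car 63→Request R4 ($52), Car 44→Request R3 ($62), Car 12→Request R6 ($65) — total 64+52+62+65 = $243.
Column-greedy (each request in turn goes to its best remaining driver) gives $219, worse by 24.
Every other assignment is strictly worse.

Max total: $243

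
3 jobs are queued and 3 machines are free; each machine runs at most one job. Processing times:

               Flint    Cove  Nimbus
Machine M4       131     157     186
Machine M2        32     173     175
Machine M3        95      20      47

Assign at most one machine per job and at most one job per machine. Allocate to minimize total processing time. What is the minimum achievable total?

Min total: 236 min

Optimal: Flint→Machine M2 (32 min), Cove→Machine M4 (157 min), Nimbus→Machine M3 (47 min) — total 32+157+47 = 236 min.
Next-best assignment: Flint→Machine M2, Cove→Machine M3, Nimbus→Machine M4 = 238 min.
Swapping Cove↔Flint (Cove→Machine M2 173 min, Flint→Machine M4 131 min) adds 115.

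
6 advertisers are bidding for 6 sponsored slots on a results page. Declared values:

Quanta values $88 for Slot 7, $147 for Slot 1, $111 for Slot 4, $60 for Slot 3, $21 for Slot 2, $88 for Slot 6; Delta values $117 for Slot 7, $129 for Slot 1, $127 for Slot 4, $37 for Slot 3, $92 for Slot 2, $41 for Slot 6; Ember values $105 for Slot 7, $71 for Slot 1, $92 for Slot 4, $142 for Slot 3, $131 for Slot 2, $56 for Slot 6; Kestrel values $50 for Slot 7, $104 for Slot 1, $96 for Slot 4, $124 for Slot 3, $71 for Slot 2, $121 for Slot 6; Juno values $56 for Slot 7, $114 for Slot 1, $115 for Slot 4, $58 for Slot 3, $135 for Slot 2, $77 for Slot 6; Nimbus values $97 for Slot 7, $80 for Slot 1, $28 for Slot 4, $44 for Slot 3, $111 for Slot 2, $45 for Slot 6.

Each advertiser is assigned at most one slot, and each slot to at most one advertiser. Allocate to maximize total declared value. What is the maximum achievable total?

Max total: $769

Optimal: Quanta→Slot 1 ($147), Delta→Slot 4 ($127), Ember→Slot 3 ($142), Kestrel→Slot 6 ($121), Juno→Slot 2 ($135), Nimbus→Slot 7 ($97) — total 147+127+142+121+135+97 = $769.
Column-greedy (each slot in turn goes to its best remaining advertiser) gives $753, worse by 16.
Next-best assignment: Quanta→Slot 1, Delta→Slot 7, Ember→Slot 3, Kestrel→Slot 6, Juno→Slot 4, Nimbus→Slot 2 = $753.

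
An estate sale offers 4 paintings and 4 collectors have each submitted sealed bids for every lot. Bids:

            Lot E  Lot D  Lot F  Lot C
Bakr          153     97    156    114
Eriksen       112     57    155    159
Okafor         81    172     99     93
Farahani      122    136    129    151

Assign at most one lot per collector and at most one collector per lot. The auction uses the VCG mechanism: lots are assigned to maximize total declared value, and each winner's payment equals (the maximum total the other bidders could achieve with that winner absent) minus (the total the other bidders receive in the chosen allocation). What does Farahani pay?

Farahani pays $7.

Efficient allocation: Bakr→Lot E ($153), Eriksen→Lot F ($155), Okafor→Lot D ($172), Farahani→Lot C ($151); total welfare W = $631.
Farahani receives Lot C at value $151, so the others get W − 151 = $480.
Without Farahani: best allocation of the remaining 3 bidders over all 4 lots is Bakr→Lot F ($156), Eriksen→Lot C ($159), Okafor→Lot D ($172), total $487.
VCG payment = (others' best without Farahani) − (others' welfare with Farahani) = 487 − 480 = $7.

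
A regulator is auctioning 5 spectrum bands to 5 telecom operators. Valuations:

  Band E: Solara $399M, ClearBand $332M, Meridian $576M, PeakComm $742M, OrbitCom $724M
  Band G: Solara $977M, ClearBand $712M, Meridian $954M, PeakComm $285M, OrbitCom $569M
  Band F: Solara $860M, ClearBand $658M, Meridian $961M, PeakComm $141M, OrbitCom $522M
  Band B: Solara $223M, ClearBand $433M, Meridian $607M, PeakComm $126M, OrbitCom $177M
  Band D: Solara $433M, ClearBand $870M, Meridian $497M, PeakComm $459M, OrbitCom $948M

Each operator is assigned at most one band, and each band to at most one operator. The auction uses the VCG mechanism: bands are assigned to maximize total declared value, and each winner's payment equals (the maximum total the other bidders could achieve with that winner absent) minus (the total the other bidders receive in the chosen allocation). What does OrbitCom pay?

OrbitCom pays $437M.

Efficient allocation: Solara→Band G ($977M), ClearBand→Band B ($433M), Meridian→Band F ($961M), PeakComm→Band E ($742M), OrbitCom→Band D ($948M); total welfare W = $4061M.
OrbitCom receives Band D at value $948M, so the others get W − 948 = $3113M.
Without OrbitCom: best allocation of the remaining 4 bidders over all 5 bands is Solara→Band G ($977M), ClearBand→Band D ($870M), Meridian→Band F ($961M), PeakComm→Band E ($742M), total $3550M.
VCG payment = (others' best without OrbitCom) − (others' welfare with OrbitCom) = 3550 − 3113 = $437M.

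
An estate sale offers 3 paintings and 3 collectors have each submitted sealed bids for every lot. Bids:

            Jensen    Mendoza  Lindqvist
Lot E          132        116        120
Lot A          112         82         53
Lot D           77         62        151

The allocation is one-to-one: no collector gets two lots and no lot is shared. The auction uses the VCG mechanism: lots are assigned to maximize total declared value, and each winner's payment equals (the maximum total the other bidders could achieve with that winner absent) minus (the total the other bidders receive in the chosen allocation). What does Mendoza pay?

Efficient allocation: Jensen→Lot A ($112), Mendoza→Lot E ($116), Lindqvist→Lot D ($151); total welfare W = $379.
Mendoza receives Lot E at value $116, so the others get W − 116 = $263.
Without Mendoza: best allocation of the remaining 2 bidders over all 3 lots is Jensen→Lot E ($132), Lindqvist→Lot D ($151), total $283.
VCG payment = (others' best without Mendoza) − (others' welfare with Mendoza) = 283 − 263 = $20.

Mendoza pays $20.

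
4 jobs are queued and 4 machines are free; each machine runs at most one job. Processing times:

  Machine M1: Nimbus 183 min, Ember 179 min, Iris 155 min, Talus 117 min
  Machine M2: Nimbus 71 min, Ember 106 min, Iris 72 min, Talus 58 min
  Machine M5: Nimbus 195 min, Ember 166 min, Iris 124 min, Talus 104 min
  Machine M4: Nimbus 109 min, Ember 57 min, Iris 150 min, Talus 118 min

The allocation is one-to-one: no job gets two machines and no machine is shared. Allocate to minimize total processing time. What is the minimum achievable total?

This is the linear assignment problem.
Optimal: Nimbus→Machine M2 (71 min), Ember→Machine M4 (57 min), Iris→Machine M5 (124 min), Talus→Machine M1 (117 min) — total 71+57+124+117 = 369 min.

Min total: 369 min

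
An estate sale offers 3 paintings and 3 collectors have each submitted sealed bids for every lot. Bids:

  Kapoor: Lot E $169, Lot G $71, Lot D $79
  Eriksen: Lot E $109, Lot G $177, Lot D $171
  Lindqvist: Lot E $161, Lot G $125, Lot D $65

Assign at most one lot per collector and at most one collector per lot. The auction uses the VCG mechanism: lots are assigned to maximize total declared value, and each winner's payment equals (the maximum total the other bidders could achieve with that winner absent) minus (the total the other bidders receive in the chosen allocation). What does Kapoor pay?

Kapoor pays $42.

Efficient allocation: Kapoor→Lot E ($169), Eriksen→Lot D ($171), Lindqvist→Lot G ($125); total welfare W = $465.
Kapoor receives Lot E at value $169, so the others get W − 169 = $296.
Without Kapoor: best allocation of the remaining 2 bidders over all 3 lots is Eriksen→Lot G ($177), Lindqvist→Lot E ($161), total $338.
VCG payment = (others' best without Kapoor) − (others' welfare with Kapoor) = 338 − 296 = $42.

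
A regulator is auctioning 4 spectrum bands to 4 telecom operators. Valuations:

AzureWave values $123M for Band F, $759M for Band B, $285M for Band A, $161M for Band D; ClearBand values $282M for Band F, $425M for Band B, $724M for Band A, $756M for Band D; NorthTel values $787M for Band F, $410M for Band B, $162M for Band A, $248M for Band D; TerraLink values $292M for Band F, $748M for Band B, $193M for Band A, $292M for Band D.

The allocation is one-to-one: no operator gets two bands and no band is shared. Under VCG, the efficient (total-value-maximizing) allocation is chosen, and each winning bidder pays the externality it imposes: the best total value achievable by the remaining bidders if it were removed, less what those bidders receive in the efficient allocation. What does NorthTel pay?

Efficient allocation: AzureWave→Band A ($285M), ClearBand→Band D ($756M), NorthTel→Band F ($787M), TerraLink→Band B ($748M); total welfare W = $2576M.
NorthTel receives Band F at value $787M, so the others get W − 787 = $1789M.
Without NorthTel: best allocation of the remaining 3 bidders over all 4 bands is AzureWave→Band B ($759M), ClearBand→Band D ($756M), TerraLink→Band F ($292M), total $1807M.
VCG payment = (others' best without NorthTel) − (others' welfare with NorthTel) = 1807 − 1789 = $18M.

NorthTel pays $18M.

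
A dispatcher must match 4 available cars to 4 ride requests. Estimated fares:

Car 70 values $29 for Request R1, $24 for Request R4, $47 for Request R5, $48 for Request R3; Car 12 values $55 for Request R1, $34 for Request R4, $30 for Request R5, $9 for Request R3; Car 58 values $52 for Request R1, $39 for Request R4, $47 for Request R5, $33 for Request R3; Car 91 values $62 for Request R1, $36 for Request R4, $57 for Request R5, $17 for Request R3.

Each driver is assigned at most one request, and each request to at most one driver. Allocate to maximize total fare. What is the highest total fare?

Max total: $199

Optimal: Car 70→Request R3 ($48), Car 12→Request R1 ($55), Car 58→Request R4 ($39), Car 91→Request R5 ($57) — total 48+55+39+57 = $199.
Max-entry greedy (repeatedly take the single best remaining cell) gives $191, worse by 8.
Next-best assignment: Car 70→Request R3, Car 12→Request R4, Car 58→Request R1, Car 91→Request R5 = $191.
Swapping Car 12↔Car 58 (Car 12→Request R4 $34, Car 58→Request R1 $52) loses 8.
Every other assignment is strictly worse.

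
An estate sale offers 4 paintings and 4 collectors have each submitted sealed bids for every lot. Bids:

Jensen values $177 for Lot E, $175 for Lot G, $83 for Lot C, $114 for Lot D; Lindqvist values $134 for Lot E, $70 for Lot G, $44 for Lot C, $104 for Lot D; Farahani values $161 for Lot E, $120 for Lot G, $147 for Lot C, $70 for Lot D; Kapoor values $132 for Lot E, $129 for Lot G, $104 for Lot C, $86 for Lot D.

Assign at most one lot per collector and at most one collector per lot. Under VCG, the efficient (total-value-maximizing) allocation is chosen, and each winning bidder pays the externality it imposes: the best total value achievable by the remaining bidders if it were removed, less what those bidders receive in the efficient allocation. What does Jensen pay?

Jensen pays $27.

Efficient allocation: Jensen→Lot G ($175), Lindqvist→Lot D ($104), Farahani→Lot C ($147), Kapoor→Lot E ($132); total welfare W = $558.
Jensen receives Lot G at value $175, so the others get W − 175 = $383.
Without Jensen: best allocation of the remaining 3 bidders over all 4 lots is Lindqvist→Lot E ($134), Farahani→Lot C ($147), Kapoor→Lot G ($129), total $410.
VCG payment = (others' best without Jensen) − (others' welfare with Jensen) = 410 − 383 = $27.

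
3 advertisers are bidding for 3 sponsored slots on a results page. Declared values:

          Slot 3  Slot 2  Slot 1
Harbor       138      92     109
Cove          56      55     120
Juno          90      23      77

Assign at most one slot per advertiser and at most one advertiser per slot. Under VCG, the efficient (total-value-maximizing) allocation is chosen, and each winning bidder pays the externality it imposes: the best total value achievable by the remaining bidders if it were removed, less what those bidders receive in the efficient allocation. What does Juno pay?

Efficient allocation: Harbor→Slot 2 ($92), Cove→Slot 1 ($120), Juno→Slot 3 ($90); total welfare W = $302.
Juno receives Slot 3 at value $90, so the others get W − 90 = $212.
Without Juno: best allocation of the remaining 2 bidders over all 3 slots is Harbor→Slot 3 ($138), Cove→Slot 1 ($120), total $258.
VCG payment = (others' best without Juno) − (others' welfare with Juno) = 258 − 212 = $46.

Juno pays $46.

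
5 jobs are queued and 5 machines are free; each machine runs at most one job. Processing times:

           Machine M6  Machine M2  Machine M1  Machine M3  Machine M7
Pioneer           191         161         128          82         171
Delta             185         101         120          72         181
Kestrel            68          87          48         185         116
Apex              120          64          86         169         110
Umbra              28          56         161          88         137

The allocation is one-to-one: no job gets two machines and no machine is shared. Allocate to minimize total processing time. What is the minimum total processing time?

Optimal: Pioneer→Machine M3 (82 min), Delta→Machine M2 (101 min), Kestrel→Machine M1 (48 min), Apex→Machine M7 (110 min), Umbra→Machine M6 (28 min) — total 82+101+48+110+28 = 369 min.
Min-entry greedy (repeatedly take the single cheapest remaining cell) gives 383 min, worse by 14.

Minimum total: 369 min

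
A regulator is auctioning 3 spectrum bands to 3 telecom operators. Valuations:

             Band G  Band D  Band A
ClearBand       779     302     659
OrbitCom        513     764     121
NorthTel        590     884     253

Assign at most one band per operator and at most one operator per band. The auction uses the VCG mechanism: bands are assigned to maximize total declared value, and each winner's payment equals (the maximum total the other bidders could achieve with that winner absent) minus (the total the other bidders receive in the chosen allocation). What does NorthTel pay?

Efficient allocation: ClearBand→Band A ($659M), OrbitCom→Band G ($513M), NorthTel→Band D ($884M); total welfare W = $2056M.
NorthTel receives Band D at value $884M, so the others get W − 884 = $1172M.
Without NorthTel: best allocation of the remaining 2 bidders over all 3 bands is ClearBand→Band G ($779M), OrbitCom→Band D ($764M), total $1543M.
VCG payment = (others' best without NorthTel) − (others' welfare with NorthTel) = 1543 − 1172 = $371M.

NorthTel pays $371M.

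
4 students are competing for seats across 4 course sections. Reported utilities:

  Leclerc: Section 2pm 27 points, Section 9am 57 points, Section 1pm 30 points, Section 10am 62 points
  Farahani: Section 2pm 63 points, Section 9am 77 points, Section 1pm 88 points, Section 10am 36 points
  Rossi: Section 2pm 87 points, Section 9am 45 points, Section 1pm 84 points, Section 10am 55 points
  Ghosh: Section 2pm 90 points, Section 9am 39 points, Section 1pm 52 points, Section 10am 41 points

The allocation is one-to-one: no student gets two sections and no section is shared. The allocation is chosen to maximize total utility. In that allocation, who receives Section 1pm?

Optimal: Leclerc→Section 10am (62 points), Farahani→Section 9am (77 points), Rossi→Section 1pm (84 points), Ghosh→Section 2pm (90 points) — total 62+77+84+90 = 313 points.
Max-entry greedy (repeatedly take the single best remaining cell) gives 285 points, worse by 28.
Next-best assignment: Leclerc→Section 9am, Farahani→Section 1pm, Rossi→Section 10am, Ghosh→Section 2pm = 290 points.
Every other assignment is strictly worse.
Rossi's own top section is Section 2pm (87 points), but forcing Rossi→Section 2pm and reassigning the rest optimally gives only 278 points — worse by 35.

Rossi receives Section 1pm.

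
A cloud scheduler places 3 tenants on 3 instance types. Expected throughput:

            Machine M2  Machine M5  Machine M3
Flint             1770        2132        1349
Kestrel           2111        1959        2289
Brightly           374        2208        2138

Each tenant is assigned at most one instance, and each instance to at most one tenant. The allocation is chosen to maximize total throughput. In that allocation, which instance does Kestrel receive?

Kestrel receives Machine M2.

Treat this as an assignment problem: match each tenant to one instance.
Optimal: Flint→Machine M5 (2132 ops/s), Kestrel→Machine M2 (2111 ops/s), Brightly→Machine M3 (2138 ops/s) — total 2132+2111+2138 = 6381 ops/s.
Max-entry greedy (repeatedly take the single best remaining cell) gives 6267 ops/s, worse by 114.
No other one-to-one assignment exceeds 6381 ops/s.
Kestrel's own top instance is Machine M3 (2289 ops/s), but forcing Kestrel→Machine M3 and reassigning the rest optimally gives only 6267 ops/s — worse by 114.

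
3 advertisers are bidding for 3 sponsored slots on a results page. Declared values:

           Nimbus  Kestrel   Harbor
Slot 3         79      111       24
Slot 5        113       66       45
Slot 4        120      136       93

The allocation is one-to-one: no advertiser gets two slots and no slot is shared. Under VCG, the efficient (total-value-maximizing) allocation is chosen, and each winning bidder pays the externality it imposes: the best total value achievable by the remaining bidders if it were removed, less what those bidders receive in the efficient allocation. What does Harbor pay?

Efficient allocation: Nimbus→Slot 5 ($113), Kestrel→Slot 3 ($111), Harbor→Slot 4 ($93); total welfare W = $317.
Harbor receives Slot 4 at value $93, so the others get W − 93 = $224.
Without Harbor: best allocation of the remaining 2 bidders over all 3 slots is Nimbus→Slot 5 ($113), Kestrel→Slot 4 ($136), total $249.
VCG payment = (others' best without Harbor) − (others' welfare with Harbor) = 249 − 224 = $25.

Harbor pays $25.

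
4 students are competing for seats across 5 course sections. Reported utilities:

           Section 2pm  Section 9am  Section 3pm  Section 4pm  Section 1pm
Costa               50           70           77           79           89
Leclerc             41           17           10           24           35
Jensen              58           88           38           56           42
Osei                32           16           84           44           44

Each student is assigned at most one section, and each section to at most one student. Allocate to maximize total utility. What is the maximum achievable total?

Max total: 302 points

Treat this as an assignment problem: match each student to one section.
Optimal: Costa→Section 1pm (89 points), Leclerc→Section 2pm (41 points), Jensen→Section 9am (88 points), Osei→Section 3pm (84 points) — total 89+41+88+84 = 302 points.
Column-greedy (each section in turn goes to its best remaining student) gives 236 points, worse by 66.
Next-best assignment: Costa→Section 4pm, Leclerc→Section 2pm, Jensen→Section 9am, Osei→Section 3pm = 292 points.
Checked against all permutations: 302 points is optimal.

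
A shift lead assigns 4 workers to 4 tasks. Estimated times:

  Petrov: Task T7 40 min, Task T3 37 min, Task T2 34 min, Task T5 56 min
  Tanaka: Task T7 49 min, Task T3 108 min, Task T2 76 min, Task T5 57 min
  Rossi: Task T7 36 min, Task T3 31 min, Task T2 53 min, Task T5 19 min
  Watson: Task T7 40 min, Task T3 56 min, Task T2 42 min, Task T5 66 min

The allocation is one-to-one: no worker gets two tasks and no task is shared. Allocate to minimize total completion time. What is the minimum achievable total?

Min total: 147 min

Treat this as an assignment problem: match each worker to one task.
Optimal: Petrov→Task T3 (37 min), Tanaka→Task T7 (49 min), Rossi→Task T5 (19 min), Watson→Task T2 (42 min) — total 37+49+19+42 = 147 min.
Row-greedy (each worker in turn takes its cheapest remaining task) gives 158 min, worse by 11.
Next-best assignment: Petrov→Task T2, Tanaka→Task T7, Rossi→Task T5, Watson→Task T3 = 158 min.
Swapping Watson↔Petrov (Watson→Task T3 56 min, Petrov→Task T2 34 min) adds 11.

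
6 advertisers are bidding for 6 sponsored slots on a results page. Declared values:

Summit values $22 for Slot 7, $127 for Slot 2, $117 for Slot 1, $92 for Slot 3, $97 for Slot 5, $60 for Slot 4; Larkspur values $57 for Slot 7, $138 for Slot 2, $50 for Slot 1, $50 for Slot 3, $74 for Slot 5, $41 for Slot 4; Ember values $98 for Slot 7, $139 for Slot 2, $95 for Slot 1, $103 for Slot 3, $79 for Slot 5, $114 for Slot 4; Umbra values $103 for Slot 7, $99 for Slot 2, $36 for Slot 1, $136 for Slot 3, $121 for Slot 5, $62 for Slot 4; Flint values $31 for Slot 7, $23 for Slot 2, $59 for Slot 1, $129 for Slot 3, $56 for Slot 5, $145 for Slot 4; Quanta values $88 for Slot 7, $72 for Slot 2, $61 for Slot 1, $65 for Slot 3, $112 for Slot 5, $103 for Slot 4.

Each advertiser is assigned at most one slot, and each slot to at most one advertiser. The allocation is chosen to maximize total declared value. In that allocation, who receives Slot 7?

Optimal: Summit→Slot 1 ($117), Larkspur→Slot 2 ($138), Ember→Slot 7 ($98), Umbra→Slot 3 ($136), Flint→Slot 4 ($145), Quanta→Slot 5 ($112) — total 117+138+98+136+145+112 = $746.
Column-greedy (each slot in turn goes to its best remaining advertiser) gives $641, worse by 105.
Swapping Flint↔Quanta (Flint→Slot 5 $56, Quanta→Slot 4 $103) loses 98.
Checked against all permutations: $746 is optimal.
Ember's own top slot is Slot 2 ($139), but forcing Ember→Slot 2 and reassigning the rest optimally gives only $706 — worse by 40.

Ember receives Slot 7.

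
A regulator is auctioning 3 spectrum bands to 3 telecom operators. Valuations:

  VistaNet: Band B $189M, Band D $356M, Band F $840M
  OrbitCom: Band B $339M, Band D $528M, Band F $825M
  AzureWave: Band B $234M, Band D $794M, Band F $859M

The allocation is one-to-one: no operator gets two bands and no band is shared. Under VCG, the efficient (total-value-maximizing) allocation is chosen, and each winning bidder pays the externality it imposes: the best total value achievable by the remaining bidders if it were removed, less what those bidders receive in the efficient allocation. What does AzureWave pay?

Efficient allocation: VistaNet→Band F ($840M), OrbitCom→Band B ($339M), AzureWave→Band D ($794M); total welfare W = $1973M.
AzureWave receives Band D at value $794M, so the others get W − 794 = $1179M.
Without AzureWave: best allocation of the remaining 2 bidders over all 3 bands is VistaNet→Band F ($840M), OrbitCom→Band D ($528M), total $1368M.
VCG payment = (others' best without AzureWave) − (others' welfare with AzureWave) = 1368 − 1179 = $189M.

AzureWave pays $189M.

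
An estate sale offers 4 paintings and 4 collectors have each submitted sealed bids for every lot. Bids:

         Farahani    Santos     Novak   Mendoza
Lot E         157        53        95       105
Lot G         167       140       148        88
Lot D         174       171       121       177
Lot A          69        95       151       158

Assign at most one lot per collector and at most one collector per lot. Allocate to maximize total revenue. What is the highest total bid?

Optimal: Farahani→Lot E ($157), Santos→Lot D ($171), Novak→Lot G ($148), Mendoza→Lot A ($158) — total 157+171+148+158 = $634.
Max-entry greedy (repeatedly take the single best remaining cell) gives $548, worse by 86.
Next-best assignment: Farahani→Lot E, Santos→Lot G, Novak→Lot A, Mendoza→Lot D = $625.
Checked against all permutations: $634 is optimal.

Maximum total: $634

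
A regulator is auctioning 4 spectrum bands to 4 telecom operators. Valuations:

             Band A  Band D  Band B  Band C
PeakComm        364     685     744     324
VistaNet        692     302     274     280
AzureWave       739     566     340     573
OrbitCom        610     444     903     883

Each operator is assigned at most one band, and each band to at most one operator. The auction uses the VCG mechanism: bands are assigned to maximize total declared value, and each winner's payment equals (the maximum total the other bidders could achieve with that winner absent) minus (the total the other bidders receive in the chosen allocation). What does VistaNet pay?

VistaNet pays $173M.

Efficient allocation: PeakComm→Band B ($744M), VistaNet→Band A ($692M), AzureWave→Band D ($566M), OrbitCom→Band C ($883M); total welfare W = $2885M.
VistaNet receives Band A at value $692M, so the others get W − 692 = $2193M.
Without VistaNet: best allocation of the remaining 3 bidders over all 4 bands is PeakComm→Band B ($744M), AzureWave→Band A ($739M), OrbitCom→Band C ($883M), total $2366M.
VCG payment = (others' best without VistaNet) − (others' welfare with VistaNet) = 2366 − 2193 = $173M.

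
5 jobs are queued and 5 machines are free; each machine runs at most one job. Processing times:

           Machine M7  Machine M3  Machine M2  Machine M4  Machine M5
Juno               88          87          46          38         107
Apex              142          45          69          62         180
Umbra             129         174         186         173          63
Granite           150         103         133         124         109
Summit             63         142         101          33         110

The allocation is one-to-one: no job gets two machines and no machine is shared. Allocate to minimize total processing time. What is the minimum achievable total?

Min total: 336 min

This is the linear assignment problem.
Optimal: Juno→Machine M4 (38 min), Apex→Machine M2 (69 min), Umbra→Machine M5 (63 min), Granite→Machine M3 (103 min), Summit→Machine M7 (63 min) — total 38+69+63+103+63 = 336 min.
Column-greedy (each machine in turn goes to its cheapest remaining job) gives 341 min, worse by 5.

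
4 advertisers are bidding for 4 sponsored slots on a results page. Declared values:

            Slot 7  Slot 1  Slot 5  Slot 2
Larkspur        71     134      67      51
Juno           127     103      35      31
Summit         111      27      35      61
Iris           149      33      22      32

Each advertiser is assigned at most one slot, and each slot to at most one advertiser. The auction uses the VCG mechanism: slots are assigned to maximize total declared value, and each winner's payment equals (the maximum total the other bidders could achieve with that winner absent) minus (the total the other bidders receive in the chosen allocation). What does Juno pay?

Juno pays $67.

Efficient allocation: Larkspur→Slot 5 ($67), Juno→Slot 1 ($103), Summit→Slot 2 ($61), Iris→Slot 7 ($149); total welfare W = $380.
Juno receives Slot 1 at value $103, so the others get W − 103 = $277.
Without Juno: best allocation of the remaining 3 bidders over all 4 slots is Larkspur→Slot 1 ($134), Summit→Slot 2 ($61), Iris→Slot 7 ($149), total $344.
VCG payment = (others' best without Juno) − (others' welfare with Juno) = 344 − 277 = $67.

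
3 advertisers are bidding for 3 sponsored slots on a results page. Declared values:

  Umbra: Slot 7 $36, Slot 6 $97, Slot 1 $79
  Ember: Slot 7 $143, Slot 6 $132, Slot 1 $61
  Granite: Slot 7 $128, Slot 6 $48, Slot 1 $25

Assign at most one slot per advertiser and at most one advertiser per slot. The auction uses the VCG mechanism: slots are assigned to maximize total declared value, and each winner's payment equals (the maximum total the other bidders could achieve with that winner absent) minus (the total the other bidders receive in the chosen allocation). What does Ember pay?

Ember pays $18.

Efficient allocation: Umbra→Slot 1 ($79), Ember→Slot 6 ($132), Granite→Slot 7 ($128); total welfare W = $339.
Ember receives Slot 6 at value $132, so the others get W − 132 = $207.
Without Ember: best allocation of the remaining 2 bidders over all 3 slots is Umbra→Slot 6 ($97), Granite→Slot 7 ($128), total $225.
VCG payment = (others' best without Ember) − (others' welfare with Ember) = 225 − 207 = $18.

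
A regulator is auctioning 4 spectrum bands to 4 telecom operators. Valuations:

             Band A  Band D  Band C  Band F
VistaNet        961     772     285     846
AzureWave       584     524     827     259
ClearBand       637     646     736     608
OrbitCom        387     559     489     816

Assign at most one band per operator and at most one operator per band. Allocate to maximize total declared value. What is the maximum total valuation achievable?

Maximum total: $3250M

Optimal: VistaNet→Band A ($961M), AzureWave→Band C ($827M), ClearBand→Band D ($646M), OrbitCom→Band F ($816M) — total 961+827+646+816 = $3250M.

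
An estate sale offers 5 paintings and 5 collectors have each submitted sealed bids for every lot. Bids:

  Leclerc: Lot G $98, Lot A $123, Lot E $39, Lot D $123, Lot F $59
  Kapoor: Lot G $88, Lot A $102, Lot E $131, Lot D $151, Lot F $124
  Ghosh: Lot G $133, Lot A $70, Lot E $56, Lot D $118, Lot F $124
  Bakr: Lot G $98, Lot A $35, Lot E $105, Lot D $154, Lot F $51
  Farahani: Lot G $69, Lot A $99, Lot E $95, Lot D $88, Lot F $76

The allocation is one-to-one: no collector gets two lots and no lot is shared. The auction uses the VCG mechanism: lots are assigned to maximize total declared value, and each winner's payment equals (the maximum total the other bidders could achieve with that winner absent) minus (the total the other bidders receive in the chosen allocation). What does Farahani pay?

Efficient allocation: Leclerc→Lot A ($123), Kapoor→Lot F ($124), Ghosh→Lot G ($133), Bakr→Lot D ($154), Farahani→Lot E ($95); total welfare W = $629.
Farahani receives Lot E at value $95, so the others get W − 95 = $534.
Without Farahani: best allocation of the remaining 4 bidders over all 5 lots is Leclerc→Lot A ($123), Kapoor→Lot E ($131), Ghosh→Lot G ($133), Bakr→Lot D ($154), total $541.
VCG payment = (others' best without Farahani) − (others' welfare with Farahani) = 541 − 534 = $7.

Farahani pays $7.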